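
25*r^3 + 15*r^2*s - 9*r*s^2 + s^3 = (-5*r + s)^2*(r + s)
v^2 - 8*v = v*(v - 8)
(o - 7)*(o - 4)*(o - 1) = o^3 - 12*o^2 + 39*o - 28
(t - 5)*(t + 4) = t^2 - t - 20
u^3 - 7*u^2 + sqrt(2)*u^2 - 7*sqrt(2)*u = u*(u - 7)*(u + sqrt(2))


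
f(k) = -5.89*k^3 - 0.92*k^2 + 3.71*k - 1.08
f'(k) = -17.67*k^2 - 1.84*k + 3.71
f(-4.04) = 357.30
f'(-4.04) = -277.26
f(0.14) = -0.59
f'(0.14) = 3.11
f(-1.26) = 4.57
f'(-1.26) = -22.02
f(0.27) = -0.26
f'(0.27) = 1.93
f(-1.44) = 9.26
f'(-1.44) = -30.28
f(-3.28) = 184.70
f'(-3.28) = -180.36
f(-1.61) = 15.14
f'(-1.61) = -39.13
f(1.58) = -20.75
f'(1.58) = -43.31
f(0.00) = -1.08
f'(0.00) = 3.71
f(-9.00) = 4184.82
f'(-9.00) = -1411.00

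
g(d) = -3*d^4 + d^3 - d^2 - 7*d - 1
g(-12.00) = -63997.00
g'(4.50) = -1048.75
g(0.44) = -4.30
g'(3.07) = -332.08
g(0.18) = -2.29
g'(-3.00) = 350.00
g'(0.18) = -7.33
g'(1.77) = -67.68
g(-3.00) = -259.00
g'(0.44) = -8.32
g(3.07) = -269.47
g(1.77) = -40.42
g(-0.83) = 2.13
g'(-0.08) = -6.81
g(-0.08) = -0.45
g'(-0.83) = 3.59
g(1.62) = -31.38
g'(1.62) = -53.39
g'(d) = -12*d^3 + 3*d^2 - 2*d - 7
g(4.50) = -1191.81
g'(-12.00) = 21185.00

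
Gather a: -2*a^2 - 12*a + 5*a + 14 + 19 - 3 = -2*a^2 - 7*a + 30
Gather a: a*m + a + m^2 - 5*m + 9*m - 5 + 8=a*(m + 1) + m^2 + 4*m + 3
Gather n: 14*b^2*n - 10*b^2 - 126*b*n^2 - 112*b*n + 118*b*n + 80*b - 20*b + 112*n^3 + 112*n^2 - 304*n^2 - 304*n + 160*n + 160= -10*b^2 + 60*b + 112*n^3 + n^2*(-126*b - 192) + n*(14*b^2 + 6*b - 144) + 160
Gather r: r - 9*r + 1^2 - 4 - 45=-8*r - 48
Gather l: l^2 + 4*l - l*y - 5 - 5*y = l^2 + l*(4 - y) - 5*y - 5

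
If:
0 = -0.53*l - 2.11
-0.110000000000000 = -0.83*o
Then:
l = -3.98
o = 0.13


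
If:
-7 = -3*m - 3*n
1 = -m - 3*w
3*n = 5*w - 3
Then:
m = 35/4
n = -77/12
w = -13/4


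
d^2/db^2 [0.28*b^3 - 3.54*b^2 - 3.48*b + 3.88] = 1.68*b - 7.08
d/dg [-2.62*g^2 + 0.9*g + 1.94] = 0.9 - 5.24*g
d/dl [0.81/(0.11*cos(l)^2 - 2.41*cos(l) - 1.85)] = (0.1782*cos(l) - 1.9521)*sin(l)/(-0.11*cos(l)^2 + 2.41*cos(l) + 1.85)^2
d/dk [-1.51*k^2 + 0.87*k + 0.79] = 0.87 - 3.02*k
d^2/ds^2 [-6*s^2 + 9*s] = -12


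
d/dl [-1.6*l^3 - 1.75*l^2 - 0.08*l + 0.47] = -4.8*l^2 - 3.5*l - 0.08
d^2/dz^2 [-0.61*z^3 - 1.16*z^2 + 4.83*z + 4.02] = -3.66*z - 2.32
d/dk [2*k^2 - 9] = 4*k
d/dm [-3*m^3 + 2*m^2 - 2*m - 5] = -9*m^2 + 4*m - 2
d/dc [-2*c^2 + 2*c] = 2 - 4*c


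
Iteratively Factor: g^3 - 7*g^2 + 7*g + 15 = (g + 1)*(g^2 - 8*g + 15) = (g - 5)*(g + 1)*(g - 3)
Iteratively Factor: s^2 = (s)*(s)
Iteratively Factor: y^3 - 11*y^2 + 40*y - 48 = (y - 4)*(y^2 - 7*y + 12) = (y - 4)^2*(y - 3)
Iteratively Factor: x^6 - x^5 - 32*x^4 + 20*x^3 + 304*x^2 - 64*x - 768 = (x - 4)*(x^5 + 3*x^4 - 20*x^3 - 60*x^2 + 64*x + 192) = (x - 4)*(x + 4)*(x^4 - x^3 - 16*x^2 + 4*x + 48) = (x - 4)*(x + 2)*(x + 4)*(x^3 - 3*x^2 - 10*x + 24) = (x - 4)*(x + 2)*(x + 3)*(x + 4)*(x^2 - 6*x + 8) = (x - 4)*(x - 2)*(x + 2)*(x + 3)*(x + 4)*(x - 4)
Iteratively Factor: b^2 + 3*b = (b + 3)*(b)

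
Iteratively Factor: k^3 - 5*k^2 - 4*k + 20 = (k + 2)*(k^2 - 7*k + 10) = (k - 5)*(k + 2)*(k - 2)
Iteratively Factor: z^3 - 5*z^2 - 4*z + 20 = (z - 5)*(z^2 - 4) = (z - 5)*(z - 2)*(z + 2)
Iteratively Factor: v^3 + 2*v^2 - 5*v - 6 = (v - 2)*(v^2 + 4*v + 3) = (v - 2)*(v + 1)*(v + 3)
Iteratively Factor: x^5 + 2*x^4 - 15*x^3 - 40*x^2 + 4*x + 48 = (x - 4)*(x^4 + 6*x^3 + 9*x^2 - 4*x - 12) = (x - 4)*(x + 2)*(x^3 + 4*x^2 + x - 6) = (x - 4)*(x + 2)^2*(x^2 + 2*x - 3) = (x - 4)*(x + 2)^2*(x + 3)*(x - 1)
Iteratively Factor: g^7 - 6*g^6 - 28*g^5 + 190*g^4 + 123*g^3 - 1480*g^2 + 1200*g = (g - 3)*(g^6 - 3*g^5 - 37*g^4 + 79*g^3 + 360*g^2 - 400*g) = (g - 3)*(g - 1)*(g^5 - 2*g^4 - 39*g^3 + 40*g^2 + 400*g) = (g - 5)*(g - 3)*(g - 1)*(g^4 + 3*g^3 - 24*g^2 - 80*g) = (g - 5)*(g - 3)*(g - 1)*(g + 4)*(g^3 - g^2 - 20*g) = (g - 5)*(g - 3)*(g - 1)*(g + 4)^2*(g^2 - 5*g) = (g - 5)^2*(g - 3)*(g - 1)*(g + 4)^2*(g)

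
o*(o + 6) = o^2 + 6*o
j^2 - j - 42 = (j - 7)*(j + 6)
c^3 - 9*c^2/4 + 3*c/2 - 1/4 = (c - 1)^2*(c - 1/4)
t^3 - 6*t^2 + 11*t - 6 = (t - 3)*(t - 2)*(t - 1)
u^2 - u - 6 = (u - 3)*(u + 2)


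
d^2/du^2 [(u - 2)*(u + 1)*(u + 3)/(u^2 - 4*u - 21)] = 80/(u^3 - 21*u^2 + 147*u - 343)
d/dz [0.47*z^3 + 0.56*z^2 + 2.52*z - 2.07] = 1.41*z^2 + 1.12*z + 2.52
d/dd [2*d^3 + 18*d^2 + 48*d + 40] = 6*d^2 + 36*d + 48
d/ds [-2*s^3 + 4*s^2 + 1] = 2*s*(4 - 3*s)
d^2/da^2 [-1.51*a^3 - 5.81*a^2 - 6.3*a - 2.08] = -9.06*a - 11.62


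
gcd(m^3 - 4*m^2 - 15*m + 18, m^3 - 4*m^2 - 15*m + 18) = m^3 - 4*m^2 - 15*m + 18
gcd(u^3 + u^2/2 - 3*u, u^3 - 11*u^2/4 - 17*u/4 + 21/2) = u + 2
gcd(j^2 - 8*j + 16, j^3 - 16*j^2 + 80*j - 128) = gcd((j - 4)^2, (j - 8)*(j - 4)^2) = j^2 - 8*j + 16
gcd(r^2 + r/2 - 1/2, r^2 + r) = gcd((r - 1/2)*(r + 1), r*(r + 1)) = r + 1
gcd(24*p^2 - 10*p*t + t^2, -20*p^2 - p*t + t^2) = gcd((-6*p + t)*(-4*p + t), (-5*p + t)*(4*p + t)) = 1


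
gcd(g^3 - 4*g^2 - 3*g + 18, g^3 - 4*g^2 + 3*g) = g - 3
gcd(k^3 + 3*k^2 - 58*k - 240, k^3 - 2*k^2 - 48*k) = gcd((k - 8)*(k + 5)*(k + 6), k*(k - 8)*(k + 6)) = k^2 - 2*k - 48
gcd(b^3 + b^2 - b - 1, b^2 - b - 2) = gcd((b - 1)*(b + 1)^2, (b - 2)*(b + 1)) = b + 1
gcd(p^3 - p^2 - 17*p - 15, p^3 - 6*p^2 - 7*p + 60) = p^2 - 2*p - 15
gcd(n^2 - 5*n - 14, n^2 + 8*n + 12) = n + 2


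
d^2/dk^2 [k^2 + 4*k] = 2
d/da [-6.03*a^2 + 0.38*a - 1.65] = 0.38 - 12.06*a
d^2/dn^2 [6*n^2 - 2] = 12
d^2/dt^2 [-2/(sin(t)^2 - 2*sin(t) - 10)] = 4*(-2*sin(t)^4 + 3*sin(t)^3 - 19*sin(t)^2 + 4*sin(t) + 14)/(2*sin(t) + cos(t)^2 + 9)^3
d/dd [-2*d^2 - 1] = -4*d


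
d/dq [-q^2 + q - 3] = 1 - 2*q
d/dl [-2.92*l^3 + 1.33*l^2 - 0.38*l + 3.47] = -8.76*l^2 + 2.66*l - 0.38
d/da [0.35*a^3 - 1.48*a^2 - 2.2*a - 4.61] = 1.05*a^2 - 2.96*a - 2.2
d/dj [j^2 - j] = 2*j - 1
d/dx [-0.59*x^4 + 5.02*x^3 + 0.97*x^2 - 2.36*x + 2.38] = -2.36*x^3 + 15.06*x^2 + 1.94*x - 2.36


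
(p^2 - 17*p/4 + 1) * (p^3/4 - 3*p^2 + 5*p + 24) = p^5/4 - 65*p^4/16 + 18*p^3 - p^2/4 - 97*p + 24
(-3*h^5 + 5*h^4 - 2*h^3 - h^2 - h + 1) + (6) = -3*h^5 + 5*h^4 - 2*h^3 - h^2 - h + 7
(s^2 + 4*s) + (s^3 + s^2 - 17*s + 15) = s^3 + 2*s^2 - 13*s + 15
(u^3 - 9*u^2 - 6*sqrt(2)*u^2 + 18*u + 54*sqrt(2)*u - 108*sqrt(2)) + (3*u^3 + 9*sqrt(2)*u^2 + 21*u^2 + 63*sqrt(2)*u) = 4*u^3 + 3*sqrt(2)*u^2 + 12*u^2 + 18*u + 117*sqrt(2)*u - 108*sqrt(2)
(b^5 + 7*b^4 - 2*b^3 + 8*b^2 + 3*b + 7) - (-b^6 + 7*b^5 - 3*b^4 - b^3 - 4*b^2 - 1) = b^6 - 6*b^5 + 10*b^4 - b^3 + 12*b^2 + 3*b + 8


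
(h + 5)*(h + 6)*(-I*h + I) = -I*h^3 - 10*I*h^2 - 19*I*h + 30*I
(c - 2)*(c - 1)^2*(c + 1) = c^4 - 3*c^3 + c^2 + 3*c - 2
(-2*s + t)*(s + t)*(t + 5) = -2*s^2*t - 10*s^2 - s*t^2 - 5*s*t + t^3 + 5*t^2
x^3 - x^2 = x^2*(x - 1)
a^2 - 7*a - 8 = (a - 8)*(a + 1)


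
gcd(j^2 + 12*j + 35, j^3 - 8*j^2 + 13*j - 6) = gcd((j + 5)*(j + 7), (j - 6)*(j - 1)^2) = 1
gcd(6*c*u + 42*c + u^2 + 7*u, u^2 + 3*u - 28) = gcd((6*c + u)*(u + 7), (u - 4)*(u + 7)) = u + 7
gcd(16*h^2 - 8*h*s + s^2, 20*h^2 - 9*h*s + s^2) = -4*h + s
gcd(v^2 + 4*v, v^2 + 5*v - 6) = 1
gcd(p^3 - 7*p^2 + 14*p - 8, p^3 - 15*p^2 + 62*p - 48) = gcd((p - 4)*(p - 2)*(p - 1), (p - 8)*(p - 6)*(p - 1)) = p - 1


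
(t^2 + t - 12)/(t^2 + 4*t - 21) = (t + 4)/(t + 7)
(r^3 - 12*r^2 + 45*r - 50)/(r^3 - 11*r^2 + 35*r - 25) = (r - 2)/(r - 1)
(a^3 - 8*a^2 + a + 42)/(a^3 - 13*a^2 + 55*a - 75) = (a^2 - 5*a - 14)/(a^2 - 10*a + 25)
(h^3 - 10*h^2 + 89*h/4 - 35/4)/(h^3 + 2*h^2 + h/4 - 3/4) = (2*h^2 - 19*h + 35)/(2*h^2 + 5*h + 3)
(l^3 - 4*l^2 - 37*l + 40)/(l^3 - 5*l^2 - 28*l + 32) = (l + 5)/(l + 4)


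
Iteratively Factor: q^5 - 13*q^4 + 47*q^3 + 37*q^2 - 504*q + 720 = (q - 3)*(q^4 - 10*q^3 + 17*q^2 + 88*q - 240) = (q - 4)*(q - 3)*(q^3 - 6*q^2 - 7*q + 60) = (q - 4)^2*(q - 3)*(q^2 - 2*q - 15) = (q - 4)^2*(q - 3)*(q + 3)*(q - 5)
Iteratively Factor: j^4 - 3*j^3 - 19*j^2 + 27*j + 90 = (j + 2)*(j^3 - 5*j^2 - 9*j + 45) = (j + 2)*(j + 3)*(j^2 - 8*j + 15) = (j - 3)*(j + 2)*(j + 3)*(j - 5)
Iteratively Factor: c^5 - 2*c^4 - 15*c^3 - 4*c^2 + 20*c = (c - 5)*(c^4 + 3*c^3 - 4*c) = (c - 5)*(c + 2)*(c^3 + c^2 - 2*c) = (c - 5)*(c + 2)^2*(c^2 - c) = (c - 5)*(c - 1)*(c + 2)^2*(c)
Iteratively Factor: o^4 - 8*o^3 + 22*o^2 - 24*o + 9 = (o - 1)*(o^3 - 7*o^2 + 15*o - 9) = (o - 3)*(o - 1)*(o^2 - 4*o + 3) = (o - 3)*(o - 1)^2*(o - 3)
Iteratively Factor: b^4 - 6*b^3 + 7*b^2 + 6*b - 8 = (b - 1)*(b^3 - 5*b^2 + 2*b + 8) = (b - 4)*(b - 1)*(b^2 - b - 2) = (b - 4)*(b - 1)*(b + 1)*(b - 2)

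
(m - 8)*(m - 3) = m^2 - 11*m + 24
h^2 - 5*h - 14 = (h - 7)*(h + 2)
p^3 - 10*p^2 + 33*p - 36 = (p - 4)*(p - 3)^2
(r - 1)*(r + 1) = r^2 - 1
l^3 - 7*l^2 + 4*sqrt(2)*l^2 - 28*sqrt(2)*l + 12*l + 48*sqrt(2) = (l - 4)*(l - 3)*(l + 4*sqrt(2))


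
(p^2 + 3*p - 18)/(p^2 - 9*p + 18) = (p + 6)/(p - 6)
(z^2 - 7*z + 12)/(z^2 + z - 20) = (z - 3)/(z + 5)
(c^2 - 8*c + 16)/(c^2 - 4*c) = (c - 4)/c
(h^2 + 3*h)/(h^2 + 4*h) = (h + 3)/(h + 4)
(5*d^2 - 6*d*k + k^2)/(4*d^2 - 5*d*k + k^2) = (5*d - k)/(4*d - k)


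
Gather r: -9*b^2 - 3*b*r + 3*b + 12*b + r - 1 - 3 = -9*b^2 + 15*b + r*(1 - 3*b) - 4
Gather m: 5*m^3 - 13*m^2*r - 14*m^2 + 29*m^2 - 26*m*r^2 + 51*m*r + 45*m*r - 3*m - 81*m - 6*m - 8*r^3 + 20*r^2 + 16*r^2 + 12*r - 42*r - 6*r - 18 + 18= 5*m^3 + m^2*(15 - 13*r) + m*(-26*r^2 + 96*r - 90) - 8*r^3 + 36*r^2 - 36*r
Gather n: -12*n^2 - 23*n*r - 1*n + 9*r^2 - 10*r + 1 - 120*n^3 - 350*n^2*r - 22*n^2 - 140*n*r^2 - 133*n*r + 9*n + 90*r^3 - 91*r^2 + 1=-120*n^3 + n^2*(-350*r - 34) + n*(-140*r^2 - 156*r + 8) + 90*r^3 - 82*r^2 - 10*r + 2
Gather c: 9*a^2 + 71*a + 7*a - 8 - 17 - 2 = 9*a^2 + 78*a - 27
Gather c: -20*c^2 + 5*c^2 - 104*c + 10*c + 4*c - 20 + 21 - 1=-15*c^2 - 90*c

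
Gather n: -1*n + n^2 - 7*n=n^2 - 8*n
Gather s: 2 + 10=12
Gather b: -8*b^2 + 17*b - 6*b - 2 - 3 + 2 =-8*b^2 + 11*b - 3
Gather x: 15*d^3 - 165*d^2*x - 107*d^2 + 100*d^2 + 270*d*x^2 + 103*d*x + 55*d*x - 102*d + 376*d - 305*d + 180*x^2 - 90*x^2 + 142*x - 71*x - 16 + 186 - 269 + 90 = 15*d^3 - 7*d^2 - 31*d + x^2*(270*d + 90) + x*(-165*d^2 + 158*d + 71) - 9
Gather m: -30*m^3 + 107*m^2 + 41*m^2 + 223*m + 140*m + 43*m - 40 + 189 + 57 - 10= -30*m^3 + 148*m^2 + 406*m + 196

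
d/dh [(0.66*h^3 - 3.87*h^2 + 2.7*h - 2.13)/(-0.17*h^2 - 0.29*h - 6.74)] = (-0.1122*h^4 - 0.3828*h^3 - 11.7639*h^2 + 51.4434*h - 18.8157)/(0.0289*h^4 + 0.0986*h^3 + 2.3757*h^2 + 3.9092*h + 45.4276)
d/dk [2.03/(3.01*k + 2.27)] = -6.1103/(3.01*k + 2.27)^2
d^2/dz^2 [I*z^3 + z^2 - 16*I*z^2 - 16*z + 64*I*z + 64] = 6*I*z + 2 - 32*I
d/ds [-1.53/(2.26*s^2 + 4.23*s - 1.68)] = (6.9156*s + 6.4719)/(2.26*s^2 + 4.23*s - 1.68)^2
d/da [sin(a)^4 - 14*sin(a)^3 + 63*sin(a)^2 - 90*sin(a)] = 2*(2*sin(a)^3 - 21*sin(a)^2 + 63*sin(a) - 45)*cos(a)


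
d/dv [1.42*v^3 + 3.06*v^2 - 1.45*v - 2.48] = 4.26*v^2 + 6.12*v - 1.45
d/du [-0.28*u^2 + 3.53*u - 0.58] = 3.53 - 0.56*u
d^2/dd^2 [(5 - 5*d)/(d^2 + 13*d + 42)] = 10*(-(d - 1)*(2*d + 13)^2 + 3*(d + 4)*(d^2 + 13*d + 42))/(d^2 + 13*d + 42)^3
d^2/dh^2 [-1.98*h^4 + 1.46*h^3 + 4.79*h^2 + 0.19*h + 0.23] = -23.76*h^2 + 8.76*h + 9.58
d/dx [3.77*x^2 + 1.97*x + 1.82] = 7.54*x + 1.97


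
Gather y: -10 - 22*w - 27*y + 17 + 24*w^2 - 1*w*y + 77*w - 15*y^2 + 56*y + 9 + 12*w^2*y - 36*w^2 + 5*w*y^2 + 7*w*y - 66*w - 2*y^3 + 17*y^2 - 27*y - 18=-12*w^2 - 11*w - 2*y^3 + y^2*(5*w + 2) + y*(12*w^2 + 6*w + 2) - 2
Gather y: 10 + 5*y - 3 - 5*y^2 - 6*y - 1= -5*y^2 - y + 6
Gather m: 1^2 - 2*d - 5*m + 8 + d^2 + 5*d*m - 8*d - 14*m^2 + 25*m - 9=d^2 - 10*d - 14*m^2 + m*(5*d + 20)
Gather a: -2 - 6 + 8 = 0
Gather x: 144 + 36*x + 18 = 36*x + 162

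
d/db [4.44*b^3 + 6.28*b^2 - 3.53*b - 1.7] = 13.32*b^2 + 12.56*b - 3.53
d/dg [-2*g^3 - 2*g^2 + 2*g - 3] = -6*g^2 - 4*g + 2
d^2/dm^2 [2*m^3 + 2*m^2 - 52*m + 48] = 12*m + 4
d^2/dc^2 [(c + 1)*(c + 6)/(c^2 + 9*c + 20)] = 4*(-c^3 - 21*c^2 - 129*c - 247)/(c^6 + 27*c^5 + 303*c^4 + 1809*c^3 + 6060*c^2 + 10800*c + 8000)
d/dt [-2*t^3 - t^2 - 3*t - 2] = -6*t^2 - 2*t - 3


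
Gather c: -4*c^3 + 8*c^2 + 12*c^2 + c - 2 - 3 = -4*c^3 + 20*c^2 + c - 5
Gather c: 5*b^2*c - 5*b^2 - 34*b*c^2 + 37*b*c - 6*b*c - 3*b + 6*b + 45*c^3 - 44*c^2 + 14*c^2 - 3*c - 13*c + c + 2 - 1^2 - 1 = -5*b^2 + 3*b + 45*c^3 + c^2*(-34*b - 30) + c*(5*b^2 + 31*b - 15)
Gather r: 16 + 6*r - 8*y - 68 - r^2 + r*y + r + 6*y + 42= -r^2 + r*(y + 7) - 2*y - 10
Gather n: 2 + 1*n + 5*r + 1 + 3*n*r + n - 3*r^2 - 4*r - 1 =n*(3*r + 2) - 3*r^2 + r + 2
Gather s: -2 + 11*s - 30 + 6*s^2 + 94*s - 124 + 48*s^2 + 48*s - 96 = 54*s^2 + 153*s - 252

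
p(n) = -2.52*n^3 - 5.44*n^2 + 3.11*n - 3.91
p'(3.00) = -97.57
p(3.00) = -111.58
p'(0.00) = 3.11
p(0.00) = -3.91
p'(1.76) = -39.46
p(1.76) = -29.03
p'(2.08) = -52.23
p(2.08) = -43.65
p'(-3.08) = -35.10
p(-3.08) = 8.53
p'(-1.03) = 6.30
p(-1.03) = -10.13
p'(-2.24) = -10.45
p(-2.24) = -9.85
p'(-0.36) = 6.05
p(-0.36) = -5.62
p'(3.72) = -141.98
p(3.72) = -197.35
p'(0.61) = -6.34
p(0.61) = -4.61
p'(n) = -7.56*n^2 - 10.88*n + 3.11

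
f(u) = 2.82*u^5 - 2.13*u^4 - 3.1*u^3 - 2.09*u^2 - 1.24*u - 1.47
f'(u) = 14.1*u^4 - 8.52*u^3 - 9.3*u^2 - 4.18*u - 1.24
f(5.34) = 9973.18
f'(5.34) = 9879.14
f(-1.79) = -61.86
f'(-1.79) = 170.06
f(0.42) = -2.62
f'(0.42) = -4.83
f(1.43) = -8.63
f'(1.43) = 7.81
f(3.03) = 430.03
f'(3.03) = 852.18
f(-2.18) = -163.53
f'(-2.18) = 370.40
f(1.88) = 7.83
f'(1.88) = 77.56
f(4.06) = 2283.69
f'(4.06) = 3089.40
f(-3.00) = -790.65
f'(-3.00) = 1299.74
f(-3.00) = -790.65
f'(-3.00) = 1299.74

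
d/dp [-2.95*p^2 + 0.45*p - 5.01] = 0.45 - 5.9*p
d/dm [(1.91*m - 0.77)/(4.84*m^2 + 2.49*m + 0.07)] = (-9.2444*m^2 + 7.4536*m + 2.051)/(23.4256*m^4 + 24.1032*m^3 + 6.8777*m^2 + 0.3486*m + 0.0049)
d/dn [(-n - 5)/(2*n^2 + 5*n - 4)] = (-2*n^2 - 5*n + (n + 5)*(4*n + 5) + 4)/(2*n^2 + 5*n - 4)^2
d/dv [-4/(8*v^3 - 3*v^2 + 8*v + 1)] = 8*(12*v^2 - 3*v + 4)/(8*v^3 - 3*v^2 + 8*v + 1)^2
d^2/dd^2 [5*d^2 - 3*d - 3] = 10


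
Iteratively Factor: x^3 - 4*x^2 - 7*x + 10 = (x + 2)*(x^2 - 6*x + 5) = (x - 1)*(x + 2)*(x - 5)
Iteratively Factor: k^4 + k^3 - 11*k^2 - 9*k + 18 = (k - 1)*(k^3 + 2*k^2 - 9*k - 18) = (k - 3)*(k - 1)*(k^2 + 5*k + 6) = (k - 3)*(k - 1)*(k + 2)*(k + 3)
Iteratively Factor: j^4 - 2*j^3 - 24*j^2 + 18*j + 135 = (j + 3)*(j^3 - 5*j^2 - 9*j + 45) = (j - 3)*(j + 3)*(j^2 - 2*j - 15) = (j - 5)*(j - 3)*(j + 3)*(j + 3)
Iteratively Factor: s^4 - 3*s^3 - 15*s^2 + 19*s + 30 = (s - 5)*(s^3 + 2*s^2 - 5*s - 6) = (s - 5)*(s + 1)*(s^2 + s - 6) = (s - 5)*(s - 2)*(s + 1)*(s + 3)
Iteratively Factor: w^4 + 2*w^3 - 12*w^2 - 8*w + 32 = (w + 4)*(w^3 - 2*w^2 - 4*w + 8) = (w - 2)*(w + 4)*(w^2 - 4) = (w - 2)*(w + 2)*(w + 4)*(w - 2)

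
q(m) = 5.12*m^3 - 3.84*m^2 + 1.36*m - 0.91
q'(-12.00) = 2305.36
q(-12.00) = -9417.55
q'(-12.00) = 2305.36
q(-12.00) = -9417.55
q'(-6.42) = 683.75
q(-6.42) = -1522.71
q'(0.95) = 7.93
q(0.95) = 1.31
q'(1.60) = 28.39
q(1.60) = 12.41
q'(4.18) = 237.63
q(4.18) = 311.62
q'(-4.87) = 403.05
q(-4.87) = -689.97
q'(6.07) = 520.68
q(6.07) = 1010.94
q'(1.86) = 40.21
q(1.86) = 21.28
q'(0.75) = 4.24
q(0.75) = 0.11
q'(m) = 15.36*m^2 - 7.68*m + 1.36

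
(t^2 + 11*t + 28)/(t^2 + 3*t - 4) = (t + 7)/(t - 1)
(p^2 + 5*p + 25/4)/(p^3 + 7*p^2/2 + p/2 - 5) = (p + 5/2)/(p^2 + p - 2)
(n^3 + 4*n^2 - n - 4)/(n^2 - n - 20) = (n^2 - 1)/(n - 5)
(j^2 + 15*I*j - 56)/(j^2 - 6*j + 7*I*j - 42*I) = (j + 8*I)/(j - 6)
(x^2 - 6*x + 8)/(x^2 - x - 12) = (x - 2)/(x + 3)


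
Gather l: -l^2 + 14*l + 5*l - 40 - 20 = -l^2 + 19*l - 60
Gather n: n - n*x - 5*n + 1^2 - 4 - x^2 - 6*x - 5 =n*(-x - 4) - x^2 - 6*x - 8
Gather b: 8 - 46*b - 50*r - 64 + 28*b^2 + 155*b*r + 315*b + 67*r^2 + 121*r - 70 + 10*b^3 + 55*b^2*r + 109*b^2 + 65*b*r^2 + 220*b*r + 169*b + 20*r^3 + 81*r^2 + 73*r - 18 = 10*b^3 + b^2*(55*r + 137) + b*(65*r^2 + 375*r + 438) + 20*r^3 + 148*r^2 + 144*r - 144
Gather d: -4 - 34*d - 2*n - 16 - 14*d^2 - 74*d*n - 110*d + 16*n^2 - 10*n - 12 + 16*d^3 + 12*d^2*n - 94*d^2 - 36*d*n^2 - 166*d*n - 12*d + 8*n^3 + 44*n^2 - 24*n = 16*d^3 + d^2*(12*n - 108) + d*(-36*n^2 - 240*n - 156) + 8*n^3 + 60*n^2 - 36*n - 32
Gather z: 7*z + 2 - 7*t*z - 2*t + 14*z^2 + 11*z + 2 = -2*t + 14*z^2 + z*(18 - 7*t) + 4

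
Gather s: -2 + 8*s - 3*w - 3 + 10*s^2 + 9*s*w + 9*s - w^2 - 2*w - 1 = 10*s^2 + s*(9*w + 17) - w^2 - 5*w - 6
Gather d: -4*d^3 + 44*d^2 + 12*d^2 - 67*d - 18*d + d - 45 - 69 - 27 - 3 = -4*d^3 + 56*d^2 - 84*d - 144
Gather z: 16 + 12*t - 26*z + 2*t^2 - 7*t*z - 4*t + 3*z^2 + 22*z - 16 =2*t^2 + 8*t + 3*z^2 + z*(-7*t - 4)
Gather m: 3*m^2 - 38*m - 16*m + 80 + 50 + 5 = 3*m^2 - 54*m + 135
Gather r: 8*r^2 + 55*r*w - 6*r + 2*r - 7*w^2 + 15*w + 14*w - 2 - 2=8*r^2 + r*(55*w - 4) - 7*w^2 + 29*w - 4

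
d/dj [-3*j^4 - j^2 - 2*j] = -12*j^3 - 2*j - 2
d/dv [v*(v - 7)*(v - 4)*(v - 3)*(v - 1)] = 5*v^4 - 60*v^3 + 225*v^2 - 290*v + 84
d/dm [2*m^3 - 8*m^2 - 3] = 2*m*(3*m - 8)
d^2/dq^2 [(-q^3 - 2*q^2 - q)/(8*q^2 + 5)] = 2*(-24*q^3 + 240*q^2 + 45*q - 50)/(512*q^6 + 960*q^4 + 600*q^2 + 125)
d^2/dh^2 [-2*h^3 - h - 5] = -12*h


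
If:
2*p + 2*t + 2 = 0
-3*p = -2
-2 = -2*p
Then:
No Solution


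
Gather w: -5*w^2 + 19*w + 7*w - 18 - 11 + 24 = -5*w^2 + 26*w - 5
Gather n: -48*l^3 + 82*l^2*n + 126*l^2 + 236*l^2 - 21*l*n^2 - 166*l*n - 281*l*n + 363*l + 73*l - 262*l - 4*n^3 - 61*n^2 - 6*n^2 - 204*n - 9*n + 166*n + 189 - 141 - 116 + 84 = -48*l^3 + 362*l^2 + 174*l - 4*n^3 + n^2*(-21*l - 67) + n*(82*l^2 - 447*l - 47) + 16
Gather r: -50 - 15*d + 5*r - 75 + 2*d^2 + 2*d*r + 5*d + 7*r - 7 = 2*d^2 - 10*d + r*(2*d + 12) - 132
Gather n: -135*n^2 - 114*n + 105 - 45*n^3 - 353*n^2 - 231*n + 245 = -45*n^3 - 488*n^2 - 345*n + 350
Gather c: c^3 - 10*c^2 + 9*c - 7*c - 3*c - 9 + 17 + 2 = c^3 - 10*c^2 - c + 10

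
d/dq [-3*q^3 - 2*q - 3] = -9*q^2 - 2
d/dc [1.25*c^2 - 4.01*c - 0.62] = 2.5*c - 4.01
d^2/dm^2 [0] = 0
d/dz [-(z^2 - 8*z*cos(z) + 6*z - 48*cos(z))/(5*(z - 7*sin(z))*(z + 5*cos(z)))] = (2*(z - 7*sin(z))*(z + 5*cos(z))*(-4*z*sin(z) - z - 24*sin(z) + 4*cos(z) - 3) - (z - 7*sin(z))*(5*sin(z) - 1)*(z^2 - 8*z*cos(z) + 6*z - 48*cos(z)) - (z + 5*cos(z))*(7*cos(z) - 1)*(z^2 - 8*z*cos(z) + 6*z - 48*cos(z)))/(5*(z - 7*sin(z))^2*(z + 5*cos(z))^2)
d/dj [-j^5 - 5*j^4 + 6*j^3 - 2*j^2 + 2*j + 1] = -5*j^4 - 20*j^3 + 18*j^2 - 4*j + 2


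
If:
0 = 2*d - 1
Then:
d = 1/2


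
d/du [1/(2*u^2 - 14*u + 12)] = (7/2 - u)/(u^2 - 7*u + 6)^2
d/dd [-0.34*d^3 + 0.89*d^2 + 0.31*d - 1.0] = -1.02*d^2 + 1.78*d + 0.31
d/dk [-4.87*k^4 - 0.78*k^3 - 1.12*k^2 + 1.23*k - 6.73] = -19.48*k^3 - 2.34*k^2 - 2.24*k + 1.23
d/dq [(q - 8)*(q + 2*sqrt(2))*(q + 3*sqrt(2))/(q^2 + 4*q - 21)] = (q^4 + 8*q^3 - 107*q^2 + 60*sqrt(2)*q^2 - 210*sqrt(2)*q + 528*q + 132 + 840*sqrt(2))/(q^4 + 8*q^3 - 26*q^2 - 168*q + 441)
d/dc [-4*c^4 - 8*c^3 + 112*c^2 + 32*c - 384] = -16*c^3 - 24*c^2 + 224*c + 32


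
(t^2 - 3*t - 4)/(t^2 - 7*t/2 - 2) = 2*(t + 1)/(2*t + 1)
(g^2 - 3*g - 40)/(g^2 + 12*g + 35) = (g - 8)/(g + 7)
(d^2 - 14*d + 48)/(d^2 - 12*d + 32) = (d - 6)/(d - 4)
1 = 1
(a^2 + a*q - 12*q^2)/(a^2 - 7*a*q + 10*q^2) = (a^2 + a*q - 12*q^2)/(a^2 - 7*a*q + 10*q^2)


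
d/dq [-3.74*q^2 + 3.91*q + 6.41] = 3.91 - 7.48*q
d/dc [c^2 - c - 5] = 2*c - 1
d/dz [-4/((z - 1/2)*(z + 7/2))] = 64*(2*z + 3)/((2*z - 1)^2*(2*z + 7)^2)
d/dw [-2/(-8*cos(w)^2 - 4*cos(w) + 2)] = 2*(4*cos(w) + 1)*sin(w)/(4*cos(w)^2 + 2*cos(w) - 1)^2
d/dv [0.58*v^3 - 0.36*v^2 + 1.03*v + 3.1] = 1.74*v^2 - 0.72*v + 1.03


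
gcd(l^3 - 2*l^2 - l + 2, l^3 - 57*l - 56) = l + 1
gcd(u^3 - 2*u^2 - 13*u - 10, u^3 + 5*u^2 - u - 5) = u + 1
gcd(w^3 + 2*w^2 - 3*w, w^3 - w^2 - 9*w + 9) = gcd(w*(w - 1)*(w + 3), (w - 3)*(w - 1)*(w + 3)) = w^2 + 2*w - 3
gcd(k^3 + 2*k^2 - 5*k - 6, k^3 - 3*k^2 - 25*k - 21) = k^2 + 4*k + 3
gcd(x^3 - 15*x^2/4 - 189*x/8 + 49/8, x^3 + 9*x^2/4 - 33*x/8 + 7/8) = x^2 + 13*x/4 - 7/8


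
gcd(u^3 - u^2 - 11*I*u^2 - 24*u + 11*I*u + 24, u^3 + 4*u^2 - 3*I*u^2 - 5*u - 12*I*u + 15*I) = u^2 + u*(-1 - 3*I) + 3*I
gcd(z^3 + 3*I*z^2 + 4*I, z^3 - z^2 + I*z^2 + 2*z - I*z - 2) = z^2 + I*z + 2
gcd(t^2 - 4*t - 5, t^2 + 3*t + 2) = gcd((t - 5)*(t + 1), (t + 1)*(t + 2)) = t + 1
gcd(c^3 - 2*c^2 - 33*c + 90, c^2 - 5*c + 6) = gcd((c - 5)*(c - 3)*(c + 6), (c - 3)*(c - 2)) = c - 3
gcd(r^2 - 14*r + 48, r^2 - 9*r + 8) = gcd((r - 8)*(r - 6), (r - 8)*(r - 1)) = r - 8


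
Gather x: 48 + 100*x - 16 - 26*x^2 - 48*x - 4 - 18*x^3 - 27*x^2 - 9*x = -18*x^3 - 53*x^2 + 43*x + 28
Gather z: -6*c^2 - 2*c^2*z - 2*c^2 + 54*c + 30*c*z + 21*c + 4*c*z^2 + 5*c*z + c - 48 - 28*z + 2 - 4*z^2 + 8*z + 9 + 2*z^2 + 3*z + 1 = -8*c^2 + 76*c + z^2*(4*c - 2) + z*(-2*c^2 + 35*c - 17) - 36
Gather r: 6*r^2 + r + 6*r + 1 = 6*r^2 + 7*r + 1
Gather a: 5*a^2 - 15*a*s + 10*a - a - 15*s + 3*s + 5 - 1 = 5*a^2 + a*(9 - 15*s) - 12*s + 4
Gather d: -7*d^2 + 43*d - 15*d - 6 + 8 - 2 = -7*d^2 + 28*d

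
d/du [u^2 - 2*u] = 2*u - 2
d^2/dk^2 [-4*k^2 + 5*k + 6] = -8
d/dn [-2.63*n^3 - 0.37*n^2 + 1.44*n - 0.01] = -7.89*n^2 - 0.74*n + 1.44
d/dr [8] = 0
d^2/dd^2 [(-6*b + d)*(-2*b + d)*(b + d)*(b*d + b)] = 2*b*(4*b^2 - 21*b*d - 7*b + 6*d^2 + 3*d)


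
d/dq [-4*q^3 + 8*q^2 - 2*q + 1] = -12*q^2 + 16*q - 2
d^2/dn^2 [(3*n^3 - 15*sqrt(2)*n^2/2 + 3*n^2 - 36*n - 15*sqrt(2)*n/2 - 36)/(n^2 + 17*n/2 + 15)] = 36*(25*sqrt(2)*n^3 + 49*n^3 + 150*sqrt(2)*n^2 + 402*n^2 + 150*sqrt(2)*n + 1212*n - 325*sqrt(2) + 1424)/(8*n^6 + 204*n^5 + 2094*n^4 + 11033*n^3 + 31410*n^2 + 45900*n + 27000)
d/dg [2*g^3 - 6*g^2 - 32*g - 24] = 6*g^2 - 12*g - 32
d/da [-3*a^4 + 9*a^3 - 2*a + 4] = -12*a^3 + 27*a^2 - 2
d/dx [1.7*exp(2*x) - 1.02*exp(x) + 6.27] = (3.4*exp(x) - 1.02)*exp(x)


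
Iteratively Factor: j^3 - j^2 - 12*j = (j - 4)*(j^2 + 3*j) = (j - 4)*(j + 3)*(j)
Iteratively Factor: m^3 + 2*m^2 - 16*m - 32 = (m + 4)*(m^2 - 2*m - 8) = (m + 2)*(m + 4)*(m - 4)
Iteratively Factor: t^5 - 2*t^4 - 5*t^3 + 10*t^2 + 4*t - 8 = (t - 2)*(t^4 - 5*t^2 + 4) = (t - 2)*(t + 2)*(t^3 - 2*t^2 - t + 2) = (t - 2)*(t - 1)*(t + 2)*(t^2 - t - 2) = (t - 2)*(t - 1)*(t + 1)*(t + 2)*(t - 2)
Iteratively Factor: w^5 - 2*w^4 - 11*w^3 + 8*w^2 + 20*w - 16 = (w - 1)*(w^4 - w^3 - 12*w^2 - 4*w + 16) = (w - 1)*(w + 2)*(w^3 - 3*w^2 - 6*w + 8) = (w - 4)*(w - 1)*(w + 2)*(w^2 + w - 2) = (w - 4)*(w - 1)^2*(w + 2)*(w + 2)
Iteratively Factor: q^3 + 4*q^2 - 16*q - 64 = (q + 4)*(q^2 - 16) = (q + 4)^2*(q - 4)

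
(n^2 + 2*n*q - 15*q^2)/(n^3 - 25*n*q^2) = (-n + 3*q)/(n*(-n + 5*q))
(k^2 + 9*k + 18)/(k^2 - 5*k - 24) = (k + 6)/(k - 8)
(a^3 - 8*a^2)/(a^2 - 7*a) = a*(a - 8)/(a - 7)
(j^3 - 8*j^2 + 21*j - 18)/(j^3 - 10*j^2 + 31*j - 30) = (j - 3)/(j - 5)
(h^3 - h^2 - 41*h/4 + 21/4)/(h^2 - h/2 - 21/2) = h - 1/2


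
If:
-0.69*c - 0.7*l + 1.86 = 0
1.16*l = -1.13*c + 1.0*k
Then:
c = 2.69565217391304 - 1.01449275362319*l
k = 0.0136231884057971*l + 3.04608695652174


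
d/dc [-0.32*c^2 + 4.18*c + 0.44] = 4.18 - 0.64*c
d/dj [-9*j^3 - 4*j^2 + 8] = j*(-27*j - 8)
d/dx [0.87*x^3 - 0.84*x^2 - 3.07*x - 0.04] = 2.61*x^2 - 1.68*x - 3.07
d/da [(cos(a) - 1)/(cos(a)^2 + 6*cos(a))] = (sin(a) - 6*sin(a)/cos(a)^2 - 2*tan(a))/(cos(a) + 6)^2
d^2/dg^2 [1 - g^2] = -2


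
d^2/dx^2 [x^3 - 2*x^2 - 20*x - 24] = 6*x - 4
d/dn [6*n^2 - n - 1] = 12*n - 1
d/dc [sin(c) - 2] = cos(c)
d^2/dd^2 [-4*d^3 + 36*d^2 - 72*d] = 72 - 24*d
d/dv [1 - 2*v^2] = -4*v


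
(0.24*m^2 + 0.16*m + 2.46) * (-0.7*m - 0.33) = -0.168*m^3 - 0.1912*m^2 - 1.7748*m - 0.8118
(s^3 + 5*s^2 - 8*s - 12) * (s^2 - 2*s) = s^5 + 3*s^4 - 18*s^3 + 4*s^2 + 24*s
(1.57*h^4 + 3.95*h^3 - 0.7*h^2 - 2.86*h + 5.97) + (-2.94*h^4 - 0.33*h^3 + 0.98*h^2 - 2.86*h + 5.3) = -1.37*h^4 + 3.62*h^3 + 0.28*h^2 - 5.72*h + 11.27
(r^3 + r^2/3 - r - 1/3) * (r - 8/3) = r^4 - 7*r^3/3 - 17*r^2/9 + 7*r/3 + 8/9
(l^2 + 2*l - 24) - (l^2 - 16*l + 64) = 18*l - 88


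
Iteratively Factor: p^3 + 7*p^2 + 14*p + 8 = (p + 4)*(p^2 + 3*p + 2) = (p + 1)*(p + 4)*(p + 2)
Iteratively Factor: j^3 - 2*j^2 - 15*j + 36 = (j - 3)*(j^2 + j - 12) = (j - 3)^2*(j + 4)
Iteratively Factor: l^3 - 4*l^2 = (l)*(l^2 - 4*l) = l*(l - 4)*(l)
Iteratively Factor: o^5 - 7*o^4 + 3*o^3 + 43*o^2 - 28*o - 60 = (o - 5)*(o^4 - 2*o^3 - 7*o^2 + 8*o + 12) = (o - 5)*(o - 3)*(o^3 + o^2 - 4*o - 4) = (o - 5)*(o - 3)*(o - 2)*(o^2 + 3*o + 2) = (o - 5)*(o - 3)*(o - 2)*(o + 1)*(o + 2)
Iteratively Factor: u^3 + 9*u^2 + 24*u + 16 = (u + 4)*(u^2 + 5*u + 4) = (u + 4)^2*(u + 1)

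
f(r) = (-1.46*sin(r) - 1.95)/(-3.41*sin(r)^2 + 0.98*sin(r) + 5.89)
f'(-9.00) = 0.08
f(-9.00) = -0.27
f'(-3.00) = 0.15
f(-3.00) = -0.31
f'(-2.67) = 0.07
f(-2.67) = -0.27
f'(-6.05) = -0.28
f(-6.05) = -0.39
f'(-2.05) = -0.10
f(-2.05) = -0.28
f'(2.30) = 0.58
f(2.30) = -0.64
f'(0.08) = -0.22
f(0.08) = -0.35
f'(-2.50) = 0.02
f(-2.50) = -0.26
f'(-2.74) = 0.08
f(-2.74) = -0.28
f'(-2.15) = -0.07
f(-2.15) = -0.27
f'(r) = (6.82*sin(r)*cos(r) - 0.98*cos(r))*(-1.46*sin(r) - 1.95)/(-3.41*sin(r)^2 + 0.98*sin(r) + 5.89)^2 - 1.46*cos(r)/(-3.41*sin(r)^2 + 0.98*sin(r) + 5.89) = (-13.299*sin(r) + 2.4893*cos(2*r) - 9.1777)*cos(r)/(-3.41*sin(r)^2 + 0.98*sin(r) + 5.89)^2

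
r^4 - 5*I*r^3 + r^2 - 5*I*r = r*(r - 5*I)*(r - I)*(r + I)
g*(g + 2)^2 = g^3 + 4*g^2 + 4*g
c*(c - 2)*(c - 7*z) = c^3 - 7*c^2*z - 2*c^2 + 14*c*z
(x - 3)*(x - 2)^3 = x^4 - 9*x^3 + 30*x^2 - 44*x + 24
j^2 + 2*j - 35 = (j - 5)*(j + 7)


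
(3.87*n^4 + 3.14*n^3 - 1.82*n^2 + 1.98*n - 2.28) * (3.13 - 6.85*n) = -26.5095*n^5 - 9.3959*n^4 + 22.2952*n^3 - 19.2596*n^2 + 21.8154*n - 7.1364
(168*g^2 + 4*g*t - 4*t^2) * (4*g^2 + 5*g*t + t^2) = 672*g^4 + 856*g^3*t + 172*g^2*t^2 - 16*g*t^3 - 4*t^4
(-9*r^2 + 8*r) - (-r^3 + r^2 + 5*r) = r^3 - 10*r^2 + 3*r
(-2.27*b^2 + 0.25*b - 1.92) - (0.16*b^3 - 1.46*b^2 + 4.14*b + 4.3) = -0.16*b^3 - 0.81*b^2 - 3.89*b - 6.22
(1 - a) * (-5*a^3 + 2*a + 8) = 5*a^4 - 5*a^3 - 2*a^2 - 6*a + 8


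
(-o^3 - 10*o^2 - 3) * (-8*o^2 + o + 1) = 8*o^5 + 79*o^4 - 11*o^3 + 14*o^2 - 3*o - 3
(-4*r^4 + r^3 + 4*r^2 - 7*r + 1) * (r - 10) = -4*r^5 + 41*r^4 - 6*r^3 - 47*r^2 + 71*r - 10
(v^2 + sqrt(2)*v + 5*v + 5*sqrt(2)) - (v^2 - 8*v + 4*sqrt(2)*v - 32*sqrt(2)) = -3*sqrt(2)*v + 13*v + 37*sqrt(2)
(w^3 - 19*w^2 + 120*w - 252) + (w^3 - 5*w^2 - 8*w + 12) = 2*w^3 - 24*w^2 + 112*w - 240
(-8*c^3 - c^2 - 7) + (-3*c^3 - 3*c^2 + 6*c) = -11*c^3 - 4*c^2 + 6*c - 7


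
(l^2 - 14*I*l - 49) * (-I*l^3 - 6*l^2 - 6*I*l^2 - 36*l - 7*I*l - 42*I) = -I*l^5 - 20*l^4 - 6*I*l^4 - 120*l^3 + 126*I*l^3 + 196*l^2 + 756*I*l^2 + 1176*l + 343*I*l + 2058*I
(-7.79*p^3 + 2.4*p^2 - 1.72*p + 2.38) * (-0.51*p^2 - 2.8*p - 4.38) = 3.9729*p^5 + 20.588*p^4 + 28.2774*p^3 - 6.9098*p^2 + 0.8696*p - 10.4244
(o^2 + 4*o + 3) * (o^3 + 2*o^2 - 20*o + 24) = o^5 + 6*o^4 - 9*o^3 - 50*o^2 + 36*o + 72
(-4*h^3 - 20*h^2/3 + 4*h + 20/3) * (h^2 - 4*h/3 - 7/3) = -4*h^5 - 4*h^4/3 + 200*h^3/9 + 152*h^2/9 - 164*h/9 - 140/9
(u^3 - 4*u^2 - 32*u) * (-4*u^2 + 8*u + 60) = -4*u^5 + 24*u^4 + 156*u^3 - 496*u^2 - 1920*u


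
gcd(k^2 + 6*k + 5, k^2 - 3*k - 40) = k + 5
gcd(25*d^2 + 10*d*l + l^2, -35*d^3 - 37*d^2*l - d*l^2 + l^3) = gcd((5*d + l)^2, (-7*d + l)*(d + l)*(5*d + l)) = 5*d + l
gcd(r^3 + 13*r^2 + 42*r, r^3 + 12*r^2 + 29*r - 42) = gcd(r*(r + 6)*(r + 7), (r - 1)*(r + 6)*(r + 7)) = r^2 + 13*r + 42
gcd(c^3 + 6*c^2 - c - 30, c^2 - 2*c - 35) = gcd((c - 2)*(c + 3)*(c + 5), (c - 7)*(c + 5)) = c + 5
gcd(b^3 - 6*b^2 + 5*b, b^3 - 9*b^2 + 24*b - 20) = b - 5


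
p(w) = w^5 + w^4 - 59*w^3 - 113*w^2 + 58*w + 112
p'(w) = 5*w^4 + 4*w^3 - 177*w^2 - 226*w + 58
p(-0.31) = 84.92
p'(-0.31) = 110.98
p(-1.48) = -32.39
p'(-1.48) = 15.80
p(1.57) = -288.18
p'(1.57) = -687.25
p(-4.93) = 1827.61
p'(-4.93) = -655.44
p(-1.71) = -28.66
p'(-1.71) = -50.35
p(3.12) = -2208.53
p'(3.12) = -1774.83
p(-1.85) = -18.43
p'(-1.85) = -96.44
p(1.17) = -65.25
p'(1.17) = -432.94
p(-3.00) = 352.00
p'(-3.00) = -560.00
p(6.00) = -7280.00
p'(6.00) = -326.00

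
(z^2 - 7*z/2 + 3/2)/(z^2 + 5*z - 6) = (2*z^2 - 7*z + 3)/(2*(z^2 + 5*z - 6))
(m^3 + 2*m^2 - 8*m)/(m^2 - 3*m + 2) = m*(m + 4)/(m - 1)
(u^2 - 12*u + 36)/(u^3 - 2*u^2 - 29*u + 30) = (u - 6)/(u^2 + 4*u - 5)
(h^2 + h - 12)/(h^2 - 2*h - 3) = (h + 4)/(h + 1)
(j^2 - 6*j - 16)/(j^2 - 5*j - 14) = (j - 8)/(j - 7)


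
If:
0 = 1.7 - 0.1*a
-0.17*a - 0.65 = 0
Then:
No Solution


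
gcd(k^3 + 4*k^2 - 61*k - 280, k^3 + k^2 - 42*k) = k + 7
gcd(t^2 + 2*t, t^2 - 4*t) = t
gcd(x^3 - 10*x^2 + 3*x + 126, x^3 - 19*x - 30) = x + 3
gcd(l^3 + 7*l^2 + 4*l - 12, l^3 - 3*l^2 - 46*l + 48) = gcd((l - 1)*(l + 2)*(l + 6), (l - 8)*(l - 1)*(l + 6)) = l^2 + 5*l - 6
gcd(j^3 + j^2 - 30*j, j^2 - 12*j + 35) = j - 5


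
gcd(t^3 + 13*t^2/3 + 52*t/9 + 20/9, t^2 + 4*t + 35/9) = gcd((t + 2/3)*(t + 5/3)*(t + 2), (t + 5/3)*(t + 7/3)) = t + 5/3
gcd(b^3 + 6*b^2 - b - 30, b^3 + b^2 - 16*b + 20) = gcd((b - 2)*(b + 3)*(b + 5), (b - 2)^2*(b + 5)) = b^2 + 3*b - 10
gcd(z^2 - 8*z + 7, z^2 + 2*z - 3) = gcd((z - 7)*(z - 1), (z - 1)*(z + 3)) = z - 1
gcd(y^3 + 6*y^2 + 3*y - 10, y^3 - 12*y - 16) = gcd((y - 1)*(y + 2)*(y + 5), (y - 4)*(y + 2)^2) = y + 2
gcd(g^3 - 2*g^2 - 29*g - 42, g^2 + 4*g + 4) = g + 2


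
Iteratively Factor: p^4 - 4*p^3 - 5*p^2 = (p + 1)*(p^3 - 5*p^2) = p*(p + 1)*(p^2 - 5*p) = p*(p - 5)*(p + 1)*(p)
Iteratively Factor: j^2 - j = (j - 1)*(j)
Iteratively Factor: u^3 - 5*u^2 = (u)*(u^2 - 5*u) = u^2*(u - 5)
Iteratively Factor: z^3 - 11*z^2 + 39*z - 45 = (z - 5)*(z^2 - 6*z + 9) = (z - 5)*(z - 3)*(z - 3)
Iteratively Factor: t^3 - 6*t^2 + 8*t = (t - 4)*(t^2 - 2*t) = t*(t - 4)*(t - 2)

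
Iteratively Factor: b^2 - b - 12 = (b - 4)*(b + 3)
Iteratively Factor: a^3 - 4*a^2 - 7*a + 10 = (a - 1)*(a^2 - 3*a - 10) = (a - 1)*(a + 2)*(a - 5)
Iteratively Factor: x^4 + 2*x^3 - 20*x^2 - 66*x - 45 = (x + 3)*(x^3 - x^2 - 17*x - 15) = (x + 3)^2*(x^2 - 4*x - 5) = (x - 5)*(x + 3)^2*(x + 1)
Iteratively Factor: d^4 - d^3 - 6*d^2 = (d + 2)*(d^3 - 3*d^2) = d*(d + 2)*(d^2 - 3*d) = d*(d - 3)*(d + 2)*(d)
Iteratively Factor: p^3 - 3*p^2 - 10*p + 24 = (p - 4)*(p^2 + p - 6) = (p - 4)*(p - 2)*(p + 3)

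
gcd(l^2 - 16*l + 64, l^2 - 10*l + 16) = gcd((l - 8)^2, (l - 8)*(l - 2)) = l - 8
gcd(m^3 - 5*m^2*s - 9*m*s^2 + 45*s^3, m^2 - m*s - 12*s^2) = m + 3*s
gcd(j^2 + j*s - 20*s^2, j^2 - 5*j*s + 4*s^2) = -j + 4*s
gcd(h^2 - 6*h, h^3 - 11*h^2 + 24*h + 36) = h - 6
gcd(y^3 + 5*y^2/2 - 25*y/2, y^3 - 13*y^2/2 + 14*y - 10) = y - 5/2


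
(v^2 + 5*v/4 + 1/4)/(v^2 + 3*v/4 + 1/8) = 2*(v + 1)/(2*v + 1)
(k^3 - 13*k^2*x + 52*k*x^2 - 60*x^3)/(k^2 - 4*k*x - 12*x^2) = (k^2 - 7*k*x + 10*x^2)/(k + 2*x)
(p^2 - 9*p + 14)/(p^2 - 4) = (p - 7)/(p + 2)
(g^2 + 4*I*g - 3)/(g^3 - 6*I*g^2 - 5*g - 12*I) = (g + 3*I)/(g^2 - 7*I*g - 12)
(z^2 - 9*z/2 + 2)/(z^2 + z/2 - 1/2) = (z - 4)/(z + 1)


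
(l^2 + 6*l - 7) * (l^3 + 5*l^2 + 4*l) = l^5 + 11*l^4 + 27*l^3 - 11*l^2 - 28*l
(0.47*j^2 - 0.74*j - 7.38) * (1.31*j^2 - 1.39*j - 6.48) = 0.6157*j^4 - 1.6227*j^3 - 11.6848*j^2 + 15.0534*j + 47.8224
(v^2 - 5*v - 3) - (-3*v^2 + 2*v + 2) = 4*v^2 - 7*v - 5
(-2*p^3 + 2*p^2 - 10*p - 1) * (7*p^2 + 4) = -14*p^5 + 14*p^4 - 78*p^3 + p^2 - 40*p - 4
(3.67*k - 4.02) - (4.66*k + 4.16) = -0.99*k - 8.18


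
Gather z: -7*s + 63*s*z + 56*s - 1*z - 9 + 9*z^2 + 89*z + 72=49*s + 9*z^2 + z*(63*s + 88) + 63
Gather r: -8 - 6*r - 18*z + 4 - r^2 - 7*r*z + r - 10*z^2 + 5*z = -r^2 + r*(-7*z - 5) - 10*z^2 - 13*z - 4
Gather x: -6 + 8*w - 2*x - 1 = 8*w - 2*x - 7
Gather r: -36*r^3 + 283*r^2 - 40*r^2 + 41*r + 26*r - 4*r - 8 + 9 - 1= -36*r^3 + 243*r^2 + 63*r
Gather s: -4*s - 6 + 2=-4*s - 4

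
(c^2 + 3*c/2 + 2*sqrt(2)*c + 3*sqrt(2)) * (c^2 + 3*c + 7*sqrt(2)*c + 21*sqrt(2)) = c^4 + 9*c^3/2 + 9*sqrt(2)*c^3 + 65*c^2/2 + 81*sqrt(2)*c^2/2 + 81*sqrt(2)*c/2 + 126*c + 126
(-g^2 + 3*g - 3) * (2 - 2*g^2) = 2*g^4 - 6*g^3 + 4*g^2 + 6*g - 6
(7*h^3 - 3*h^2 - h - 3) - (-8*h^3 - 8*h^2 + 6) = 15*h^3 + 5*h^2 - h - 9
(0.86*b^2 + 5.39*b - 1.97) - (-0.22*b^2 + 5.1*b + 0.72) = 1.08*b^2 + 0.29*b - 2.69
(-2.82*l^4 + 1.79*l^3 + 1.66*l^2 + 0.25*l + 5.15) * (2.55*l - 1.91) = -7.191*l^5 + 9.9507*l^4 + 0.8141*l^3 - 2.5331*l^2 + 12.655*l - 9.8365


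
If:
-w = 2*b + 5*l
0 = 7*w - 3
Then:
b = -5*l/2 - 3/14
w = 3/7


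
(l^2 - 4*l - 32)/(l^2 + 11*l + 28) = (l - 8)/(l + 7)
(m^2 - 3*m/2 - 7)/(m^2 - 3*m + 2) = (m^2 - 3*m/2 - 7)/(m^2 - 3*m + 2)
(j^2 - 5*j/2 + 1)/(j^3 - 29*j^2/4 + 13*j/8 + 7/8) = 4*(j - 2)/(4*j^2 - 27*j - 7)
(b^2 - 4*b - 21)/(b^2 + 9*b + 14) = (b^2 - 4*b - 21)/(b^2 + 9*b + 14)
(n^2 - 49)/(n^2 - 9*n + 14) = (n + 7)/(n - 2)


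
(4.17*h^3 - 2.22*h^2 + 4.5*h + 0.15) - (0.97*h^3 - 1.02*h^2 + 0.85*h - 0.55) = 3.2*h^3 - 1.2*h^2 + 3.65*h + 0.7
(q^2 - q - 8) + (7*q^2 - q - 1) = 8*q^2 - 2*q - 9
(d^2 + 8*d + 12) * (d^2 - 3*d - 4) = d^4 + 5*d^3 - 16*d^2 - 68*d - 48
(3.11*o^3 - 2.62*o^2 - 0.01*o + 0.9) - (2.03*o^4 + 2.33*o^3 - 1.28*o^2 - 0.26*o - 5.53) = -2.03*o^4 + 0.78*o^3 - 1.34*o^2 + 0.25*o + 6.43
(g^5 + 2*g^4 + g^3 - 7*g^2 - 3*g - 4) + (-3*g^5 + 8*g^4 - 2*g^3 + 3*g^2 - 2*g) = -2*g^5 + 10*g^4 - g^3 - 4*g^2 - 5*g - 4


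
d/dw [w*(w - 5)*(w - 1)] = 3*w^2 - 12*w + 5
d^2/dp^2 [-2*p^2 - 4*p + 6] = -4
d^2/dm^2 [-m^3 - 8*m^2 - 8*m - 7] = -6*m - 16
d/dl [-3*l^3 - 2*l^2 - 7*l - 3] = -9*l^2 - 4*l - 7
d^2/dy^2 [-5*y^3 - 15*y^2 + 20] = -30*y - 30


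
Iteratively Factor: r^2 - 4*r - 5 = (r - 5)*(r + 1)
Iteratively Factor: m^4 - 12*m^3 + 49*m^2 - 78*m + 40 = (m - 1)*(m^3 - 11*m^2 + 38*m - 40) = (m - 4)*(m - 1)*(m^2 - 7*m + 10) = (m - 4)*(m - 2)*(m - 1)*(m - 5)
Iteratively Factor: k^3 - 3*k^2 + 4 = (k + 1)*(k^2 - 4*k + 4) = (k - 2)*(k + 1)*(k - 2)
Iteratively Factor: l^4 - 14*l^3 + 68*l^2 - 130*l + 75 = (l - 1)*(l^3 - 13*l^2 + 55*l - 75) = (l - 3)*(l - 1)*(l^2 - 10*l + 25) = (l - 5)*(l - 3)*(l - 1)*(l - 5)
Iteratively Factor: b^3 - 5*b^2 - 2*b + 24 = (b - 3)*(b^2 - 2*b - 8) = (b - 3)*(b + 2)*(b - 4)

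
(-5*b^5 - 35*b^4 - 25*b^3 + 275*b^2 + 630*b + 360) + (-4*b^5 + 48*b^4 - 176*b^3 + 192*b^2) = -9*b^5 + 13*b^4 - 201*b^3 + 467*b^2 + 630*b + 360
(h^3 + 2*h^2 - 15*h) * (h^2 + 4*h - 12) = h^5 + 6*h^4 - 19*h^3 - 84*h^2 + 180*h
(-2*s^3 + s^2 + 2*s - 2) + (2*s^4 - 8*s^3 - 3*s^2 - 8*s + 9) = 2*s^4 - 10*s^3 - 2*s^2 - 6*s + 7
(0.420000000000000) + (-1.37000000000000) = -0.950000000000000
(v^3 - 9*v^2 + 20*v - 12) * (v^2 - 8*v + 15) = v^5 - 17*v^4 + 107*v^3 - 307*v^2 + 396*v - 180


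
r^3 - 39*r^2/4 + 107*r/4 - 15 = (r - 5)*(r - 4)*(r - 3/4)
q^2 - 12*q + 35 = (q - 7)*(q - 5)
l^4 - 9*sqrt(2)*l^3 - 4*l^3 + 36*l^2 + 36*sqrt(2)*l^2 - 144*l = l*(l - 4)*(l - 6*sqrt(2))*(l - 3*sqrt(2))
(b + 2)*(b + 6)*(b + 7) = b^3 + 15*b^2 + 68*b + 84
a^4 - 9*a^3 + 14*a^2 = a^2*(a - 7)*(a - 2)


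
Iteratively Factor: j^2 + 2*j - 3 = (j - 1)*(j + 3)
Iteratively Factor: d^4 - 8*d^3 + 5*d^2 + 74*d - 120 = (d - 5)*(d^3 - 3*d^2 - 10*d + 24) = (d - 5)*(d + 3)*(d^2 - 6*d + 8) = (d - 5)*(d - 2)*(d + 3)*(d - 4)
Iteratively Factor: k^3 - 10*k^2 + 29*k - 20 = (k - 5)*(k^2 - 5*k + 4) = (k - 5)*(k - 1)*(k - 4)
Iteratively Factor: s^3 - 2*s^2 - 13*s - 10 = (s - 5)*(s^2 + 3*s + 2) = (s - 5)*(s + 2)*(s + 1)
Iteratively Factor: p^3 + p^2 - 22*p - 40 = (p - 5)*(p^2 + 6*p + 8) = (p - 5)*(p + 2)*(p + 4)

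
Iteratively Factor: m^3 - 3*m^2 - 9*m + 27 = (m - 3)*(m^2 - 9) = (m - 3)*(m + 3)*(m - 3)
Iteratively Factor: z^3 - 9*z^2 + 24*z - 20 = (z - 2)*(z^2 - 7*z + 10) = (z - 5)*(z - 2)*(z - 2)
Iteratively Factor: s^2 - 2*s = (s)*(s - 2)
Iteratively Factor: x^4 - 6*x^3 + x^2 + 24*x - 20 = (x - 1)*(x^3 - 5*x^2 - 4*x + 20) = (x - 1)*(x + 2)*(x^2 - 7*x + 10) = (x - 2)*(x - 1)*(x + 2)*(x - 5)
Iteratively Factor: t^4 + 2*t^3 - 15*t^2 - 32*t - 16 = (t + 1)*(t^3 + t^2 - 16*t - 16) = (t + 1)^2*(t^2 - 16) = (t + 1)^2*(t + 4)*(t - 4)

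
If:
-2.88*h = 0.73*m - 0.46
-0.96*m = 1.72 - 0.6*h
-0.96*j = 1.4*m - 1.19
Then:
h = 0.53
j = 3.37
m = -1.46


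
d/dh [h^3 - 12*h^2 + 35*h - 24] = 3*h^2 - 24*h + 35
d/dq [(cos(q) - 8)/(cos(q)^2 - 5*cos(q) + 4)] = (cos(q)^2 - 16*cos(q) + 36)*sin(q)/(cos(q)^2 - 5*cos(q) + 4)^2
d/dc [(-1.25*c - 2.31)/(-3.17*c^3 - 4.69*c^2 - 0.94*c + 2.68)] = (3.9625*c^3 + 5.8625*c^2 + 1.175*c - (1.25*c + 2.31)*(9.51*c^2 + 9.38*c + 0.94) - 3.35)/(3.17*c^3 + 4.69*c^2 + 0.94*c - 2.68)^2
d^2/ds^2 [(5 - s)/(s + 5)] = 20/(s + 5)^3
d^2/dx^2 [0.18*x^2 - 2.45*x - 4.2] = 0.360000000000000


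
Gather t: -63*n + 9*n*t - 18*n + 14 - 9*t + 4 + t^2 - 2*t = -81*n + t^2 + t*(9*n - 11) + 18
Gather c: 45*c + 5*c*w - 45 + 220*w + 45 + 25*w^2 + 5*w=c*(5*w + 45) + 25*w^2 + 225*w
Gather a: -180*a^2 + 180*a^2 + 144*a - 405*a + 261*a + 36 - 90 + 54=0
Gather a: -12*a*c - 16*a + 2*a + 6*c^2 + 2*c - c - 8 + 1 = a*(-12*c - 14) + 6*c^2 + c - 7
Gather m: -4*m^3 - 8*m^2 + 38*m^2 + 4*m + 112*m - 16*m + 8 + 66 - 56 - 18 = -4*m^3 + 30*m^2 + 100*m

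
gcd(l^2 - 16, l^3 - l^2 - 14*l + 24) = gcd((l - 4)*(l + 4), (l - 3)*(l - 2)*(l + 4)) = l + 4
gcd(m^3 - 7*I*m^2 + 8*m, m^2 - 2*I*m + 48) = m - 8*I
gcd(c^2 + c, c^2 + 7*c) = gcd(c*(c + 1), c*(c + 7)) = c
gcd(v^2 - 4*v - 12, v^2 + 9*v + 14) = v + 2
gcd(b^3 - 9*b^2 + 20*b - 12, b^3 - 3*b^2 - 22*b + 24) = b^2 - 7*b + 6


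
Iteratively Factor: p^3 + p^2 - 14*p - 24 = (p + 2)*(p^2 - p - 12) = (p + 2)*(p + 3)*(p - 4)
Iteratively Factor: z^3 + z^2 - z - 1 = (z + 1)*(z^2 - 1) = (z + 1)^2*(z - 1)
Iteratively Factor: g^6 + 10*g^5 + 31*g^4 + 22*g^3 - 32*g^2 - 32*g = (g + 4)*(g^5 + 6*g^4 + 7*g^3 - 6*g^2 - 8*g) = (g + 2)*(g + 4)*(g^4 + 4*g^3 - g^2 - 4*g) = (g - 1)*(g + 2)*(g + 4)*(g^3 + 5*g^2 + 4*g) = (g - 1)*(g + 2)*(g + 4)^2*(g^2 + g) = (g - 1)*(g + 1)*(g + 2)*(g + 4)^2*(g)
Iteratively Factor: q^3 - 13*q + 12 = (q + 4)*(q^2 - 4*q + 3) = (q - 1)*(q + 4)*(q - 3)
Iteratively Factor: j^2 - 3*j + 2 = (j - 2)*(j - 1)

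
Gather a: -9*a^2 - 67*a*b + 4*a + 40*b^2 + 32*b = -9*a^2 + a*(4 - 67*b) + 40*b^2 + 32*b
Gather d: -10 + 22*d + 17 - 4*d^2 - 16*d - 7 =-4*d^2 + 6*d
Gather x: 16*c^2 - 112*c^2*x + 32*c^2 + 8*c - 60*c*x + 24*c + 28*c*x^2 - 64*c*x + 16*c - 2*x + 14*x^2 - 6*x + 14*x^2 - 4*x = 48*c^2 + 48*c + x^2*(28*c + 28) + x*(-112*c^2 - 124*c - 12)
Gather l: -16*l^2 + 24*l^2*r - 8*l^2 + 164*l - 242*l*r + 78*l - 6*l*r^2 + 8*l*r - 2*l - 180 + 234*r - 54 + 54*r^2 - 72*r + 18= l^2*(24*r - 24) + l*(-6*r^2 - 234*r + 240) + 54*r^2 + 162*r - 216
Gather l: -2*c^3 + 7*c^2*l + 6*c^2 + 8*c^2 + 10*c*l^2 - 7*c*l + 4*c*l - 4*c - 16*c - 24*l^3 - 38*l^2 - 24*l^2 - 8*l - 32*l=-2*c^3 + 14*c^2 - 20*c - 24*l^3 + l^2*(10*c - 62) + l*(7*c^2 - 3*c - 40)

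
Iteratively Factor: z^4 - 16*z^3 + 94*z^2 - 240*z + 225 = (z - 3)*(z^3 - 13*z^2 + 55*z - 75) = (z - 3)^2*(z^2 - 10*z + 25) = (z - 5)*(z - 3)^2*(z - 5)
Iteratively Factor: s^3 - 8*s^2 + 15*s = (s)*(s^2 - 8*s + 15) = s*(s - 3)*(s - 5)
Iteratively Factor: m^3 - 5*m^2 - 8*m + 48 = (m + 3)*(m^2 - 8*m + 16) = (m - 4)*(m + 3)*(m - 4)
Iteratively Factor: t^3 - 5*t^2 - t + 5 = (t - 1)*(t^2 - 4*t - 5) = (t - 1)*(t + 1)*(t - 5)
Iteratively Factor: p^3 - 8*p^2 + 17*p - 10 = (p - 2)*(p^2 - 6*p + 5) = (p - 5)*(p - 2)*(p - 1)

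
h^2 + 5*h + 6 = (h + 2)*(h + 3)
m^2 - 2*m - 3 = (m - 3)*(m + 1)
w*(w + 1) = w^2 + w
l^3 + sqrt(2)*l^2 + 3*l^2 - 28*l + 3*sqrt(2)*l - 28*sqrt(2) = (l - 4)*(l + 7)*(l + sqrt(2))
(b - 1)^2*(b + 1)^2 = b^4 - 2*b^2 + 1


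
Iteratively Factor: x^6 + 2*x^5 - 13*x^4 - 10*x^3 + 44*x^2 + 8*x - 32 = (x - 2)*(x^5 + 4*x^4 - 5*x^3 - 20*x^2 + 4*x + 16) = (x - 2)*(x + 1)*(x^4 + 3*x^3 - 8*x^2 - 12*x + 16) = (x - 2)*(x - 1)*(x + 1)*(x^3 + 4*x^2 - 4*x - 16) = (x - 2)^2*(x - 1)*(x + 1)*(x^2 + 6*x + 8) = (x - 2)^2*(x - 1)*(x + 1)*(x + 2)*(x + 4)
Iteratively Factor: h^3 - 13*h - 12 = (h + 1)*(h^2 - h - 12) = (h + 1)*(h + 3)*(h - 4)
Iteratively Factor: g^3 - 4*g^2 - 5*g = (g + 1)*(g^2 - 5*g) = g*(g + 1)*(g - 5)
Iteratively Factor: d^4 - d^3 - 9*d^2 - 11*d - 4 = (d + 1)*(d^3 - 2*d^2 - 7*d - 4) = (d + 1)^2*(d^2 - 3*d - 4) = (d - 4)*(d + 1)^2*(d + 1)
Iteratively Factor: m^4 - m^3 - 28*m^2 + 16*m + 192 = (m + 4)*(m^3 - 5*m^2 - 8*m + 48) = (m + 3)*(m + 4)*(m^2 - 8*m + 16) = (m - 4)*(m + 3)*(m + 4)*(m - 4)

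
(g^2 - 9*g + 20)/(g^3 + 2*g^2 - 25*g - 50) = (g - 4)/(g^2 + 7*g + 10)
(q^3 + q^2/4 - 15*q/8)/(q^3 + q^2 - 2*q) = (q^2 + q/4 - 15/8)/(q^2 + q - 2)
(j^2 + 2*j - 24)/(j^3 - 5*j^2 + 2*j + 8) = (j + 6)/(j^2 - j - 2)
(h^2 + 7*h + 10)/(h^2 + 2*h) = (h + 5)/h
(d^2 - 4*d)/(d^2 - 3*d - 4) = d/(d + 1)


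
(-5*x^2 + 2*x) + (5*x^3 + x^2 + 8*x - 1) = 5*x^3 - 4*x^2 + 10*x - 1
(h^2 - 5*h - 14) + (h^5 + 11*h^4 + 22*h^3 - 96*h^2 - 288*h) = h^5 + 11*h^4 + 22*h^3 - 95*h^2 - 293*h - 14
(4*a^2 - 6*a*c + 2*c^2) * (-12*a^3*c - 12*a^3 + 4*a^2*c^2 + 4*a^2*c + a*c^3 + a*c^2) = -48*a^5*c - 48*a^5 + 88*a^4*c^2 + 88*a^4*c - 44*a^3*c^3 - 44*a^3*c^2 + 2*a^2*c^4 + 2*a^2*c^3 + 2*a*c^5 + 2*a*c^4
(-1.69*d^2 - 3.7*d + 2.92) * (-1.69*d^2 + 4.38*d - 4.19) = 2.8561*d^4 - 1.1492*d^3 - 14.0597*d^2 + 28.2926*d - 12.2348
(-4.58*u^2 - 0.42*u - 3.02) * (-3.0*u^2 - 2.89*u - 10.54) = 13.74*u^4 + 14.4962*u^3 + 58.547*u^2 + 13.1546*u + 31.8308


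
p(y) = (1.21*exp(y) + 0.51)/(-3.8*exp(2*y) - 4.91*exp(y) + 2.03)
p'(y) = (1.21*exp(y) + 0.51)*(7.6*exp(2*y) + 4.91*exp(y))/(-3.8*exp(2*y) - 4.91*exp(y) + 2.03)^2 + 1.21*exp(y)/(-3.8*exp(2*y) - 4.91*exp(y) + 2.03) = (4.598*exp(2*y) + 3.876*exp(y) + 4.9604)*exp(y)/(14.44*exp(4*y) + 37.316*exp(3*y) + 8.6801*exp(2*y) - 19.9346*exp(y) + 4.1209)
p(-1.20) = 4.24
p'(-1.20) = 46.27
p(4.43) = -0.00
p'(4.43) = 0.00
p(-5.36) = 0.26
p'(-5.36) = 0.01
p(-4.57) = 0.26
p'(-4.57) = 0.01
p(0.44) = -0.16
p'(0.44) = 0.16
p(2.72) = -0.02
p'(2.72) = 0.02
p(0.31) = -0.18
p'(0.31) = 0.19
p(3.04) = -0.01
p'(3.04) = 0.01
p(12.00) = 0.00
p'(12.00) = 0.00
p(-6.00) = 0.25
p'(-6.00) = 0.00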